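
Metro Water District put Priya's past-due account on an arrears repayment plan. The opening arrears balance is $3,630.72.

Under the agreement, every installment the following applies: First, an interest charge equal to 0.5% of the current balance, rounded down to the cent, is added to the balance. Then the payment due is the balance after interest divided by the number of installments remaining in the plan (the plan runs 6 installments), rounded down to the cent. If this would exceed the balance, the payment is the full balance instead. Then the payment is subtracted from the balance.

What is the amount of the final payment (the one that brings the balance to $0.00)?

# | Opening | Interest | Payment | End bal
1 | $3,630.72 | $18.15 | $608.14 | $3,040.73
2 | $3,040.73 | $15.20 | $611.18 | $2,444.75
3 | $2,444.75 | $12.22 | $614.24 | $1,842.73
4 | $1,842.73 | $9.21 | $617.31 | $1,234.63
5 | $1,234.63 | $6.17 | $620.40 | $620.40
6 | $620.40 | $3.10 | $623.50 | $0.00

$623.50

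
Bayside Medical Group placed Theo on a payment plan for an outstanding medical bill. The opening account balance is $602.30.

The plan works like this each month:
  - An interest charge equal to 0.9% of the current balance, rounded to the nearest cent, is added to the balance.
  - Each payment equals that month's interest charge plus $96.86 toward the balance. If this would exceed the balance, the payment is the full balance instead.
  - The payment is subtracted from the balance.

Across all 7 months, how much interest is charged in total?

Month 1: opening $602.30; interest $5.42 → $607.72; payment $102.28; balance $505.44
Month 2: opening $505.44; interest $4.55 → $509.99; payment $101.41; balance $408.58
Month 3: opening $408.58; interest $3.68 → $412.26; payment $100.54; balance $311.72
Month 4: opening $311.72; interest $2.81 → $314.53; payment $99.67; balance $214.86
Month 5: opening $214.86; interest $1.93 → $216.79; payment $98.79; balance $118.00
Month 6: opening $118.00; interest $1.06 → $119.06; payment $97.92; balance $21.14
Month 7: opening $21.14; interest $0.19 → $21.33; payment $21.33; balance $0.00
Total interest: $5.42 + $4.55 + $3.68 + $2.81 + $1.93 + $1.06 + $0.19 = $19.64

$19.64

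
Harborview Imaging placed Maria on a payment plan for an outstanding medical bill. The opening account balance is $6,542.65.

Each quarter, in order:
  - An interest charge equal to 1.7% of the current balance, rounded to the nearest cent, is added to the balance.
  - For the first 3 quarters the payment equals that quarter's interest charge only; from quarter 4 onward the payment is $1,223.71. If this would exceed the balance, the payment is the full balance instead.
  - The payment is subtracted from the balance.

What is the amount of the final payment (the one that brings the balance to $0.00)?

$801.26

Quarter 1: opening $6,542.65; interest $111.23 → $6,653.88; payment $111.23; balance $6,542.65
Quarter 2: opening $6,542.65; interest $111.23 → $6,653.88; payment $111.23; balance $6,542.65
Quarter 3: opening $6,542.65; interest $111.23 → $6,653.88; payment $111.23; balance $6,542.65
Quarter 4: opening $6,542.65; interest $111.23 → $6,653.88; payment $1,223.71; balance $5,430.17
Quarter 5: opening $5,430.17; interest $92.31 → $5,522.48; payment $1,223.71; balance $4,298.77
Quarter 6: opening $4,298.77; interest $73.08 → $4,371.85; payment $1,223.71; balance $3,148.14
Quarter 7: opening $3,148.14; interest $53.52 → $3,201.66; payment $1,223.71; balance $1,977.95
Quarter 8: opening $1,977.95; interest $33.63 → $2,011.58; payment $1,223.71; balance $787.87
Quarter 9: opening $787.87; interest $13.39 → $801.26; payment $801.26; balance $0.00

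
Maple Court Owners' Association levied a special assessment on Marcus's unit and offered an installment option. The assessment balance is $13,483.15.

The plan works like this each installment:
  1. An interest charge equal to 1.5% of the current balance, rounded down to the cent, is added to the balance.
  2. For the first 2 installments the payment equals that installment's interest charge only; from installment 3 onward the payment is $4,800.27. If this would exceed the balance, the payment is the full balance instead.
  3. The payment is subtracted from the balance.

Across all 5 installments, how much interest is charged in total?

Installment 1: $13,483.15 +$202.24 interest = $13,685.39; pay $202.24 → $13,483.15
Installment 2: $13,483.15 +$202.24 interest = $13,685.39; pay $202.24 → $13,483.15
Installment 3: $13,483.15 +$202.24 interest = $13,685.39; pay $4,800.27 → $8,885.12
Installment 4: $8,885.12 +$133.27 interest = $9,018.39; pay $4,800.27 → $4,218.12
Installment 5: $4,218.12 +$63.27 interest = $4,281.39; pay $4,281.39 → $0.00
Total interest: $202.24 + $202.24 + $202.24 + $133.27 + $63.27 = $803.26

$803.26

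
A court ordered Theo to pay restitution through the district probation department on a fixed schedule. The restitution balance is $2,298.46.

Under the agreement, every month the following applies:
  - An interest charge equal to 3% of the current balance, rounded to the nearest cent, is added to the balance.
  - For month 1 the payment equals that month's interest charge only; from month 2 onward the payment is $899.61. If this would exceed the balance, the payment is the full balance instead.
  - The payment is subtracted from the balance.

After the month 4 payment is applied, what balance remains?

$0.00

# | Opening | Interest | Payment | End bal
1 | $2,298.46 | $68.95 | $68.95 | $2,298.46
2 | $2,298.46 | $68.95 | $899.61 | $1,467.80
3 | $1,467.80 | $44.03 | $899.61 | $612.22
4 | $612.22 | $18.37 | $630.59 | $0.00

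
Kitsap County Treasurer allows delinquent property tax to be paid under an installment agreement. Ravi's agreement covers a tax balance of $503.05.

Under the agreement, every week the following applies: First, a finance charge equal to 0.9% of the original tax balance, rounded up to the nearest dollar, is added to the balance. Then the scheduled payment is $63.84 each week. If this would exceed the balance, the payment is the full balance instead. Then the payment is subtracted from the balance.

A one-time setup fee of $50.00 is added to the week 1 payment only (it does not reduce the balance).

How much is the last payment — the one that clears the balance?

Week 1: opening $503.05; interest $5.00 → $508.05; payment $63.84 (+ $50.00 fee); balance $444.21
Week 2: opening $444.21; interest $5.00 → $449.21; payment $63.84; balance $385.37
Week 3: opening $385.37; interest $5.00 → $390.37; payment $63.84; balance $326.53
Week 4: opening $326.53; interest $5.00 → $331.53; payment $63.84; balance $267.69
Week 5: opening $267.69; interest $5.00 → $272.69; payment $63.84; balance $208.85
Week 6: opening $208.85; interest $5.00 → $213.85; payment $63.84; balance $150.01
Week 7: opening $150.01; interest $5.00 → $155.01; payment $63.84; balance $91.17
Week 8: opening $91.17; interest $5.00 → $96.17; payment $63.84; balance $32.33
Week 9: opening $32.33; interest $5.00 → $37.33; payment $37.33; balance $0.00

$37.33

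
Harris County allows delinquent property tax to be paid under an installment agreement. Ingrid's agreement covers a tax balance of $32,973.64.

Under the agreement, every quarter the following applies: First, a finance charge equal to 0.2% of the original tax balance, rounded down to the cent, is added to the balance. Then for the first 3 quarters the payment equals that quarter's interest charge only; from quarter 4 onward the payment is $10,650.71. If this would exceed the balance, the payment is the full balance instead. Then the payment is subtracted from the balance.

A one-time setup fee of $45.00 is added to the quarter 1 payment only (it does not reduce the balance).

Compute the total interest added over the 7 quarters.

Quarter 1: $32,973.64 +$65.94 interest = $33,039.58; pay $65.94 (+ $45.00 fee) → $32,973.64
Quarter 2: $32,973.64 +$65.94 interest = $33,039.58; pay $65.94 → $32,973.64
Quarter 3: $32,973.64 +$65.94 interest = $33,039.58; pay $65.94 → $32,973.64
Quarter 4: $32,973.64 +$65.94 interest = $33,039.58; pay $10,650.71 → $22,388.87
Quarter 5: $22,388.87 +$65.94 interest = $22,454.81; pay $10,650.71 → $11,804.10
Quarter 6: $11,804.10 +$65.94 interest = $11,870.04; pay $10,650.71 → $1,219.33
Quarter 7: $1,219.33 +$65.94 interest = $1,285.27; pay $1,285.27 → $0.00
Total interest: $65.94 + $65.94 + $65.94 + $65.94 + $65.94 + $65.94 + $65.94 = $461.58

$461.58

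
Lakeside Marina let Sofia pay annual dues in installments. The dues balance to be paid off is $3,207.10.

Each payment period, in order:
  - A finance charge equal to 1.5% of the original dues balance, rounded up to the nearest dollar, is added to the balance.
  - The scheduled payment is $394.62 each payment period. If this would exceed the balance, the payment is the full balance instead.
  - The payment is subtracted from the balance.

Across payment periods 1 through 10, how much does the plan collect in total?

$3,697.10

Payment period 1: opening $3,207.10; interest $49.00 → $3,256.10; payment $394.62; balance $2,861.48
Payment period 2: opening $2,861.48; interest $49.00 → $2,910.48; payment $394.62; balance $2,515.86
Payment period 3: opening $2,515.86; interest $49.00 → $2,564.86; payment $394.62; balance $2,170.24
Payment period 4: opening $2,170.24; interest $49.00 → $2,219.24; payment $394.62; balance $1,824.62
Payment period 5: opening $1,824.62; interest $49.00 → $1,873.62; payment $394.62; balance $1,479.00
Payment period 6: opening $1,479.00; interest $49.00 → $1,528.00; payment $394.62; balance $1,133.38
Payment period 7: opening $1,133.38; interest $49.00 → $1,182.38; payment $394.62; balance $787.76
Payment period 8: opening $787.76; interest $49.00 → $836.76; payment $394.62; balance $442.14
Payment period 9: opening $442.14; interest $49.00 → $491.14; payment $394.62; balance $96.52
Payment period 10: opening $96.52; interest $49.00 → $145.52; payment $145.52; balance $0.00
Total paid: $3,697.10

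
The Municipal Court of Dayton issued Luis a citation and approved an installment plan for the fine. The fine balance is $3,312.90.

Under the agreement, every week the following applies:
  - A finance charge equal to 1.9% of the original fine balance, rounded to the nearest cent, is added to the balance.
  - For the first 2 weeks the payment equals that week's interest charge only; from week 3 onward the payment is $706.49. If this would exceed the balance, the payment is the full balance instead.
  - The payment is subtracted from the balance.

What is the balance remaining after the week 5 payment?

Week 1: $3,312.90 +$62.95 interest = $3,375.85; pay $62.95 → $3,312.90
Week 2: $3,312.90 +$62.95 interest = $3,375.85; pay $62.95 → $3,312.90
Week 3: $3,312.90 +$62.95 interest = $3,375.85; pay $706.49 → $2,669.36
Week 4: $2,669.36 +$62.95 interest = $2,732.31; pay $706.49 → $2,025.82
Week 5: $2,025.82 +$62.95 interest = $2,088.77; pay $706.49 → $1,382.28

$1,382.28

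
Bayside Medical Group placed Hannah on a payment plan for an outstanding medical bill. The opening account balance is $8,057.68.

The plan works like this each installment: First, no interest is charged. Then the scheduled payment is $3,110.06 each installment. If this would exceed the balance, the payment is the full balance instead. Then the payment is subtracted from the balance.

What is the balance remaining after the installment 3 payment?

$0.00

Installment 1: opening $8,057.68; payment $3,110.06; balance $4,947.62
Installment 2: opening $4,947.62; payment $3,110.06; balance $1,837.56
Installment 3: opening $1,837.56; payment $1,837.56; balance $0.00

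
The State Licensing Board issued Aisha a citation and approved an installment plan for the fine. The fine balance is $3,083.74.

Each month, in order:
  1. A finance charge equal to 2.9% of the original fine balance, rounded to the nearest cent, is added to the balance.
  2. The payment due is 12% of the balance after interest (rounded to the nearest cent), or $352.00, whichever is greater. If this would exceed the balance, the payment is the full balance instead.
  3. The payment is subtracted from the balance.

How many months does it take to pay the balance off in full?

12

# | Opening | Interest | Payment | End bal
1 | $3,083.74 | $89.43 | $380.78 | $2,792.39
2 | $2,792.39 | $89.43 | $352.00 | $2,529.82
3 | $2,529.82 | $89.43 | $352.00 | $2,267.25
4 | $2,267.25 | $89.43 | $352.00 | $2,004.68
5 | $2,004.68 | $89.43 | $352.00 | $1,742.11
6 | $1,742.11 | $89.43 | $352.00 | $1,479.54
7 | $1,479.54 | $89.43 | $352.00 | $1,216.97
8 | $1,216.97 | $89.43 | $352.00 | $954.40
9 | $954.40 | $89.43 | $352.00 | $691.83
10 | $691.83 | $89.43 | $352.00 | $429.26
11 | $429.26 | $89.43 | $352.00 | $166.69
12 | $166.69 | $89.43 | $256.12 | $0.00
Balance reaches $0.00 in month 12.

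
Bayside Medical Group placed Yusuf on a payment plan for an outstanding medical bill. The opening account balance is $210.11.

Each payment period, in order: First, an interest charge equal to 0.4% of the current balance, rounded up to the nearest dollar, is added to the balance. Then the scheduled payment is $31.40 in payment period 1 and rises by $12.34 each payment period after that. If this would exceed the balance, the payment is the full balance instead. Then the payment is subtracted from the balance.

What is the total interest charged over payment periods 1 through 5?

$5.00

Payment period 1: opening $210.11; interest $1.00 → $211.11; payment $31.40; balance $179.71
Payment period 2: opening $179.71; interest $1.00 → $180.71; payment $43.74; balance $136.97
Payment period 3: opening $136.97; interest $1.00 → $137.97; payment $56.08; balance $81.89
Payment period 4: opening $81.89; interest $1.00 → $82.89; payment $68.42; balance $14.47
Payment period 5: opening $14.47; interest $1.00 → $15.47; payment $15.47; balance $0.00
Total interest: $1.00 + $1.00 + $1.00 + $1.00 + $1.00 = $5.00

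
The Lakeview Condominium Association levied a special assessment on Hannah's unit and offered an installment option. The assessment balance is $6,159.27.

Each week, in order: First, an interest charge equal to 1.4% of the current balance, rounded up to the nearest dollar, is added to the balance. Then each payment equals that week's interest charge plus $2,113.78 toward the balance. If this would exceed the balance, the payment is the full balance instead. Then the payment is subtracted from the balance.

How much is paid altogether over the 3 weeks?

Week 1: $6,159.27 +$87.00 interest = $6,246.27; pay $2,200.78 → $4,045.49
Week 2: $4,045.49 +$57.00 interest = $4,102.49; pay $2,170.78 → $1,931.71
Week 3: $1,931.71 +$28.00 interest = $1,959.71; pay $1,959.71 → $0.00
Total paid: $6,331.27

$6,331.27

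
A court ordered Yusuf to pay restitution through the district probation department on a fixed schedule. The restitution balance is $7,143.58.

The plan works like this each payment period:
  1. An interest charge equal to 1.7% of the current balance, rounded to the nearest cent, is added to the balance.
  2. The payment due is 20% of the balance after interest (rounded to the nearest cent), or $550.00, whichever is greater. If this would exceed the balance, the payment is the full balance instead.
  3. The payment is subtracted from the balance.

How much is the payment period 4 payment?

Payment period 1: $7,143.58 +$121.44 interest = $7,265.02; pay $1,453.00 → $5,812.02
Payment period 2: $5,812.02 +$98.80 interest = $5,910.82; pay $1,182.16 → $4,728.66
Payment period 3: $4,728.66 +$80.39 interest = $4,809.05; pay $961.81 → $3,847.24
Payment period 4: $3,847.24 +$65.40 interest = $3,912.64; pay $782.53 → $3,130.11

$782.53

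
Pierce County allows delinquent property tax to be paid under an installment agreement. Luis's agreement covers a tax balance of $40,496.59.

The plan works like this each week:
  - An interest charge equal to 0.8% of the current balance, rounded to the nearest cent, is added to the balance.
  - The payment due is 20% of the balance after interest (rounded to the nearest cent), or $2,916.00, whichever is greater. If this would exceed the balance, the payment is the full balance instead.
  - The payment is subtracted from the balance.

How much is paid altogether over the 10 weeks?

$41,925.49

Week 1: $40,496.59 +$323.97 interest = $40,820.56; pay $8,164.11 → $32,656.45
Week 2: $32,656.45 +$261.25 interest = $32,917.70; pay $6,583.54 → $26,334.16
Week 3: $26,334.16 +$210.67 interest = $26,544.83; pay $5,308.97 → $21,235.86
Week 4: $21,235.86 +$169.89 interest = $21,405.75; pay $4,281.15 → $17,124.60
Week 5: $17,124.60 +$137.00 interest = $17,261.60; pay $3,452.32 → $13,809.28
Week 6: $13,809.28 +$110.47 interest = $13,919.75; pay $2,916.00 → $11,003.75
Week 7: $11,003.75 +$88.03 interest = $11,091.78; pay $2,916.00 → $8,175.78
Week 8: $8,175.78 +$65.41 interest = $8,241.19; pay $2,916.00 → $5,325.19
Week 9: $5,325.19 +$42.60 interest = $5,367.79; pay $2,916.00 → $2,451.79
Week 10: $2,451.79 +$19.61 interest = $2,471.40; pay $2,471.40 → $0.00
Total paid: $41,925.49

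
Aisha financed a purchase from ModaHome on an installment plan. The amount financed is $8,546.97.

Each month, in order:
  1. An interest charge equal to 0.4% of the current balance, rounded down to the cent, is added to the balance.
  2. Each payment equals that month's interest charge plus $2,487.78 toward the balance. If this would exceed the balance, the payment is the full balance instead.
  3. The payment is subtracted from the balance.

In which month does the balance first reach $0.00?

4

Month 1: opening $8,546.97; interest $34.18 → $8,581.15; payment $2,521.96; balance $6,059.19
Month 2: opening $6,059.19; interest $24.23 → $6,083.42; payment $2,512.01; balance $3,571.41
Month 3: opening $3,571.41; interest $14.28 → $3,585.69; payment $2,502.06; balance $1,083.63
Month 4: opening $1,083.63; interest $4.33 → $1,087.96; payment $1,087.96; balance $0.00
Balance reaches $0.00 in month 4.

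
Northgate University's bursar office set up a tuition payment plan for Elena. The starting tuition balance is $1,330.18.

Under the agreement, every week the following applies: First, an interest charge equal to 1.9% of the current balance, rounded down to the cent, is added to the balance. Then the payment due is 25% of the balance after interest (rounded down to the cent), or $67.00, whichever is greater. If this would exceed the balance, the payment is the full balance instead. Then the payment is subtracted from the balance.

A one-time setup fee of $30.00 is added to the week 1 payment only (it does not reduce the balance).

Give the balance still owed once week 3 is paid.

Week 1: $1,330.18 +$25.27 interest = $1,355.45; pay $338.86 (+ $30.00 fee) → $1,016.59
Week 2: $1,016.59 +$19.31 interest = $1,035.90; pay $258.97 → $776.93
Week 3: $776.93 +$14.76 interest = $791.69; pay $197.92 → $593.77

$593.77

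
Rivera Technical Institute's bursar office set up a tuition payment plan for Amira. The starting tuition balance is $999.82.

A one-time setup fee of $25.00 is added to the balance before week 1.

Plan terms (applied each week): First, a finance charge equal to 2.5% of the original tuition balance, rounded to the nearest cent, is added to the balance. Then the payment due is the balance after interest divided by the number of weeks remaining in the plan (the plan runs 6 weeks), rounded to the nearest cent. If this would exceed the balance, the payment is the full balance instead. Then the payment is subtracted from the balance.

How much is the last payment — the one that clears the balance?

# | Opening | Interest | Payment | End bal
1 | $1,024.82 | $25.00 | $174.97 | $874.85
2 | $874.85 | $25.00 | $179.97 | $719.88
3 | $719.88 | $25.00 | $186.22 | $558.66
4 | $558.66 | $25.00 | $194.55 | $389.11
5 | $389.11 | $25.00 | $207.06 | $207.05
6 | $207.05 | $25.00 | $232.05 | $0.00

$232.05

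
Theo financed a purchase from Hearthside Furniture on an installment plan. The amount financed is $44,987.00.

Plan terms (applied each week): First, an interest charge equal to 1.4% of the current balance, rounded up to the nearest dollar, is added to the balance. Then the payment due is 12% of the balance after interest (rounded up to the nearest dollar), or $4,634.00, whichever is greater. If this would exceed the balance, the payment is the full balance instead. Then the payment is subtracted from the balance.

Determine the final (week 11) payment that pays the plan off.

Week 1: $44,987.00 +$630.00 interest = $45,617.00; pay $5,475.00 → $40,142.00
Week 2: $40,142.00 +$562.00 interest = $40,704.00; pay $4,885.00 → $35,819.00
Week 3: $35,819.00 +$502.00 interest = $36,321.00; pay $4,634.00 → $31,687.00
Week 4: $31,687.00 +$444.00 interest = $32,131.00; pay $4,634.00 → $27,497.00
Week 5: $27,497.00 +$385.00 interest = $27,882.00; pay $4,634.00 → $23,248.00
Week 6: $23,248.00 +$326.00 interest = $23,574.00; pay $4,634.00 → $18,940.00
Week 7: $18,940.00 +$266.00 interest = $19,206.00; pay $4,634.00 → $14,572.00
Week 8: $14,572.00 +$205.00 interest = $14,777.00; pay $4,634.00 → $10,143.00
Week 9: $10,143.00 +$143.00 interest = $10,286.00; pay $4,634.00 → $5,652.00
Week 10: $5,652.00 +$80.00 interest = $5,732.00; pay $4,634.00 → $1,098.00
Week 11: $1,098.00 +$16.00 interest = $1,114.00; pay $1,114.00 → $0.00

$1,114.00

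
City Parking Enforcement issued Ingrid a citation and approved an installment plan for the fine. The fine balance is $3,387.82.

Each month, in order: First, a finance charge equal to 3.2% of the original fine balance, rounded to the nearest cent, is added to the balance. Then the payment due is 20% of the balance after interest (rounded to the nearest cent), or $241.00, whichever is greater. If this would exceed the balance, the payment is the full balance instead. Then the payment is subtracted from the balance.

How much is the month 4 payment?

$410.92

# | Opening | Interest | Payment | End bal
1 | $3,387.82 | $108.41 | $699.25 | $2,796.98
2 | $2,796.98 | $108.41 | $581.08 | $2,324.31
3 | $2,324.31 | $108.41 | $486.54 | $1,946.18
4 | $1,946.18 | $108.41 | $410.92 | $1,643.67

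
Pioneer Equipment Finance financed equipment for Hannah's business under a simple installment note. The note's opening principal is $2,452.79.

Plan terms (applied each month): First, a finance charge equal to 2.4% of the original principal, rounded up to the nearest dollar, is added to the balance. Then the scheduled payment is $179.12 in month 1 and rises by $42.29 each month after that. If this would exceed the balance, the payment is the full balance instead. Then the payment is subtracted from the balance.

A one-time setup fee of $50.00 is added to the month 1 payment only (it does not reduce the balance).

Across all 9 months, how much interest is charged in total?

$531.00

Month 1: opening $2,452.79; interest $59.00 → $2,511.79; payment $179.12 (+ $50.00 fee); balance $2,332.67
Month 2: opening $2,332.67; interest $59.00 → $2,391.67; payment $221.41; balance $2,170.26
Month 3: opening $2,170.26; interest $59.00 → $2,229.26; payment $263.70; balance $1,965.56
Month 4: opening $1,965.56; interest $59.00 → $2,024.56; payment $305.99; balance $1,718.57
Month 5: opening $1,718.57; interest $59.00 → $1,777.57; payment $348.28; balance $1,429.29
Month 6: opening $1,429.29; interest $59.00 → $1,488.29; payment $390.57; balance $1,097.72
Month 7: opening $1,097.72; interest $59.00 → $1,156.72; payment $432.86; balance $723.86
Month 8: opening $723.86; interest $59.00 → $782.86; payment $475.15; balance $307.71
Month 9: opening $307.71; interest $59.00 → $366.71; payment $366.71; balance $0.00
Total interest: $59.00 + $59.00 + $59.00 + $59.00 + $59.00 + $59.00 + $59.00 + $59.00 + $59.00 = $531.00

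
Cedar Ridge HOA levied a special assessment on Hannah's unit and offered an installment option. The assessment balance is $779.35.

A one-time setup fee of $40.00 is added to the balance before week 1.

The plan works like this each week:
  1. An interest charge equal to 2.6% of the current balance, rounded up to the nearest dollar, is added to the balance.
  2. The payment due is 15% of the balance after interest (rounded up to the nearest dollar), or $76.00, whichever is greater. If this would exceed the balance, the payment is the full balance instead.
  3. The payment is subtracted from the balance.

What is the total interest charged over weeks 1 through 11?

Week 1: opening $819.35; interest $22.00 → $841.35; payment $127.00; balance $714.35
Week 2: opening $714.35; interest $19.00 → $733.35; payment $111.00; balance $622.35
Week 3: opening $622.35; interest $17.00 → $639.35; payment $96.00; balance $543.35
Week 4: opening $543.35; interest $15.00 → $558.35; payment $84.00; balance $474.35
Week 5: opening $474.35; interest $13.00 → $487.35; payment $76.00; balance $411.35
Week 6: opening $411.35; interest $11.00 → $422.35; payment $76.00; balance $346.35
Week 7: opening $346.35; interest $10.00 → $356.35; payment $76.00; balance $280.35
Week 8: opening $280.35; interest $8.00 → $288.35; payment $76.00; balance $212.35
Week 9: opening $212.35; interest $6.00 → $218.35; payment $76.00; balance $142.35
Week 10: opening $142.35; interest $4.00 → $146.35; payment $76.00; balance $70.35
Week 11: opening $70.35; interest $2.00 → $72.35; payment $72.35; balance $0.00
Total interest: $22.00 + $19.00 + $17.00 + $15.00 + $13.00 + $11.00 + $10.00 + $8.00 + $6.00 + $4.00 + $2.00 = $127.00

$127.00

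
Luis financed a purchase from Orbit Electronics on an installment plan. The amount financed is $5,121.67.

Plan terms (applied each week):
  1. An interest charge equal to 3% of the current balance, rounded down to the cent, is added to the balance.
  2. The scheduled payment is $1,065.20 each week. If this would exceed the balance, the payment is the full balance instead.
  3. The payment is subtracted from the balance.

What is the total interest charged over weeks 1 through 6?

$494.90

Week 1: opening $5,121.67; interest $153.65 → $5,275.32; payment $1,065.20; balance $4,210.12
Week 2: opening $4,210.12; interest $126.30 → $4,336.42; payment $1,065.20; balance $3,271.22
Week 3: opening $3,271.22; interest $98.13 → $3,369.35; payment $1,065.20; balance $2,304.15
Week 4: opening $2,304.15; interest $69.12 → $2,373.27; payment $1,065.20; balance $1,308.07
Week 5: opening $1,308.07; interest $39.24 → $1,347.31; payment $1,065.20; balance $282.11
Week 6: opening $282.11; interest $8.46 → $290.57; payment $290.57; balance $0.00
Total interest: $153.65 + $126.30 + $98.13 + $69.12 + $39.24 + $8.46 = $494.90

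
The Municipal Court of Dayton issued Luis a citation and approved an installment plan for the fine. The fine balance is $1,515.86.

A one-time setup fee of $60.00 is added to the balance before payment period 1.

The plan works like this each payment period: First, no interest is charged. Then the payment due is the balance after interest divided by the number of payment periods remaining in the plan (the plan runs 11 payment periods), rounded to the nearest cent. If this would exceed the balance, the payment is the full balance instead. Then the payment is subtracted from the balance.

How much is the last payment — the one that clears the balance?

$143.26

# | Opening | Payment | End bal
1 | $1,575.86 | $143.26 | $1,432.60
2 | $1,432.60 | $143.26 | $1,289.34
3 | $1,289.34 | $143.26 | $1,146.08
4 | $1,146.08 | $143.26 | $1,002.82
5 | $1,002.82 | $143.26 | $859.56
6 | $859.56 | $143.26 | $716.30
7 | $716.30 | $143.26 | $573.04
8 | $573.04 | $143.26 | $429.78
9 | $429.78 | $143.26 | $286.52
10 | $286.52 | $143.26 | $143.26
11 | $143.26 | $143.26 | $0.00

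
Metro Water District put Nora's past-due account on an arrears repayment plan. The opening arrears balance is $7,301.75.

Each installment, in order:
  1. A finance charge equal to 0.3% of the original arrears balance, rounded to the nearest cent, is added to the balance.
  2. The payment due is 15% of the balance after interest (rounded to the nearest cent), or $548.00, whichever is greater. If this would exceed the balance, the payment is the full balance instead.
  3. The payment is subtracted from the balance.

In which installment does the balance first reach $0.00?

# | Opening | Interest | Payment | End bal
1 | $7,301.75 | $21.91 | $1,098.55 | $6,225.11
2 | $6,225.11 | $21.91 | $937.05 | $5,309.97
3 | $5,309.97 | $21.91 | $799.78 | $4,532.10
4 | $4,532.10 | $21.91 | $683.10 | $3,870.91
5 | $3,870.91 | $21.91 | $583.92 | $3,308.90
6 | $3,308.90 | $21.91 | $548.00 | $2,782.81
7 | $2,782.81 | $21.91 | $548.00 | $2,256.72
8 | $2,256.72 | $21.91 | $548.00 | $1,730.63
9 | $1,730.63 | $21.91 | $548.00 | $1,204.54
10 | $1,204.54 | $21.91 | $548.00 | $678.45
11 | $678.45 | $21.91 | $548.00 | $152.36
12 | $152.36 | $21.91 | $174.27 | $0.00
Balance reaches $0.00 in installment 12.

12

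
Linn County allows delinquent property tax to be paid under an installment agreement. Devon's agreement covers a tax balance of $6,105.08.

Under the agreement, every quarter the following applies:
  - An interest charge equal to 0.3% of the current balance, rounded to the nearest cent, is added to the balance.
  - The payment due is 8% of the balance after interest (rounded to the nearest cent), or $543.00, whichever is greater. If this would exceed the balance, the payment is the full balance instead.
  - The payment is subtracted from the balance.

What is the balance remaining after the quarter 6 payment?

$2,933.27

Quarter 1: opening $6,105.08; interest $18.32 → $6,123.40; payment $543.00; balance $5,580.40
Quarter 2: opening $5,580.40; interest $16.74 → $5,597.14; payment $543.00; balance $5,054.14
Quarter 3: opening $5,054.14; interest $15.16 → $5,069.30; payment $543.00; balance $4,526.30
Quarter 4: opening $4,526.30; interest $13.58 → $4,539.88; payment $543.00; balance $3,996.88
Quarter 5: opening $3,996.88; interest $11.99 → $4,008.87; payment $543.00; balance $3,465.87
Quarter 6: opening $3,465.87; interest $10.40 → $3,476.27; payment $543.00; balance $2,933.27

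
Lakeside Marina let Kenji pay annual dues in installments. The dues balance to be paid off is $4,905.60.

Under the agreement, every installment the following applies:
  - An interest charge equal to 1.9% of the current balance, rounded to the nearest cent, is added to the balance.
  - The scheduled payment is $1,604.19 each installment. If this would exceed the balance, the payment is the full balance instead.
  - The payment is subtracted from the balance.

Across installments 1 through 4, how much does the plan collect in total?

Installment 1: opening $4,905.60; interest $93.21 → $4,998.81; payment $1,604.19; balance $3,394.62
Installment 2: opening $3,394.62; interest $64.50 → $3,459.12; payment $1,604.19; balance $1,854.93
Installment 3: opening $1,854.93; interest $35.24 → $1,890.17; payment $1,604.19; balance $285.98
Installment 4: opening $285.98; interest $5.43 → $291.41; payment $291.41; balance $0.00
Total paid: $5,103.98

$5,103.98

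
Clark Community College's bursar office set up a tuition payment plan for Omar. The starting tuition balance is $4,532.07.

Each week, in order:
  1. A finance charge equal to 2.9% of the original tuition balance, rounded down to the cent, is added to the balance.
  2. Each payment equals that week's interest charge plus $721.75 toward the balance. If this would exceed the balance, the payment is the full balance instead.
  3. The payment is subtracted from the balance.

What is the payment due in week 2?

$853.18

Week 1: opening $4,532.07; interest $131.43 → $4,663.50; payment $853.18; balance $3,810.32
Week 2: opening $3,810.32; interest $131.43 → $3,941.75; payment $853.18; balance $3,088.57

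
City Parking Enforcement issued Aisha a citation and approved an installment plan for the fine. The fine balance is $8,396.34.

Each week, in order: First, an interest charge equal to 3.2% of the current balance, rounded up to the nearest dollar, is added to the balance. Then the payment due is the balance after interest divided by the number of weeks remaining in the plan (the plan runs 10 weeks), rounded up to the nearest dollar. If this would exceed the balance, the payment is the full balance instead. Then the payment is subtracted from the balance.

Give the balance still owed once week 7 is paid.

Week 1: opening $8,396.34; interest $269.00 → $8,665.34; payment $867.00; balance $7,798.34
Week 2: opening $7,798.34; interest $250.00 → $8,048.34; payment $895.00; balance $7,153.34
Week 3: opening $7,153.34; interest $229.00 → $7,382.34; payment $923.00; balance $6,459.34
Week 4: opening $6,459.34; interest $207.00 → $6,666.34; payment $953.00; balance $5,713.34
Week 5: opening $5,713.34; interest $183.00 → $5,896.34; payment $983.00; balance $4,913.34
Week 6: opening $4,913.34; interest $158.00 → $5,071.34; payment $1,015.00; balance $4,056.34
Week 7: opening $4,056.34; interest $130.00 → $4,186.34; payment $1,047.00; balance $3,139.34

$3,139.34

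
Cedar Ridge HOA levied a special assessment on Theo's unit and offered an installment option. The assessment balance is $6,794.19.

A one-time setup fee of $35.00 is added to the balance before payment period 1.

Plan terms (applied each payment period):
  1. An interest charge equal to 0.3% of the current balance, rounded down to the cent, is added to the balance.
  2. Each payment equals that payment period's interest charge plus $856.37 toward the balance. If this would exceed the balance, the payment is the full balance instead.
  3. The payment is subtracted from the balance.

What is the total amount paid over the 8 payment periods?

Payment period 1: $6,829.19 +$20.48 interest = $6,849.67; pay $876.85 → $5,972.82
Payment period 2: $5,972.82 +$17.91 interest = $5,990.73; pay $874.28 → $5,116.45
Payment period 3: $5,116.45 +$15.34 interest = $5,131.79; pay $871.71 → $4,260.08
Payment period 4: $4,260.08 +$12.78 interest = $4,272.86; pay $869.15 → $3,403.71
Payment period 5: $3,403.71 +$10.21 interest = $3,413.92; pay $866.58 → $2,547.34
Payment period 6: $2,547.34 +$7.64 interest = $2,554.98; pay $864.01 → $1,690.97
Payment period 7: $1,690.97 +$5.07 interest = $1,696.04; pay $861.44 → $834.60
Payment period 8: $834.60 +$2.50 interest = $837.10; pay $837.10 → $0.00
Total paid: $6,921.12

$6,921.12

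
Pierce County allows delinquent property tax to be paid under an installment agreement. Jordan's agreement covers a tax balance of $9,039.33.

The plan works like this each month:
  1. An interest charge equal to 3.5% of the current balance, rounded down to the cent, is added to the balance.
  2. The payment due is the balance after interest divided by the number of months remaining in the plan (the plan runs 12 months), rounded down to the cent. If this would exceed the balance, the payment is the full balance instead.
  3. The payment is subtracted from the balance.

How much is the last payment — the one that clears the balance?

Month 1: opening $9,039.33; interest $316.37 → $9,355.70; payment $779.64; balance $8,576.06
Month 2: opening $8,576.06; interest $300.16 → $8,876.22; payment $806.92; balance $8,069.30
Month 3: opening $8,069.30; interest $282.42 → $8,351.72; payment $835.17; balance $7,516.55
Month 4: opening $7,516.55; interest $263.07 → $7,779.62; payment $864.40; balance $6,915.22
Month 5: opening $6,915.22; interest $242.03 → $7,157.25; payment $894.65; balance $6,262.60
Month 6: opening $6,262.60; interest $219.19 → $6,481.79; payment $925.97; balance $5,555.82
Month 7: opening $5,555.82; interest $194.45 → $5,750.27; payment $958.37; balance $4,791.90
Month 8: opening $4,791.90; interest $167.71 → $4,959.61; payment $991.92; balance $3,967.69
Month 9: opening $3,967.69; interest $138.86 → $4,106.55; payment $1,026.63; balance $3,079.92
Month 10: opening $3,079.92; interest $107.79 → $3,187.71; payment $1,062.57; balance $2,125.14
Month 11: opening $2,125.14; interest $74.37 → $2,199.51; payment $1,099.75; balance $1,099.76
Month 12: opening $1,099.76; interest $38.49 → $1,138.25; payment $1,138.25; balance $0.00

$1,138.25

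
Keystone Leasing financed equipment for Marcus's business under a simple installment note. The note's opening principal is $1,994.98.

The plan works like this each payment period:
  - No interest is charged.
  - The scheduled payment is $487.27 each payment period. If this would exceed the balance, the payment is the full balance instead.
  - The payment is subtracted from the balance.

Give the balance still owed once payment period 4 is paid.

$45.90

Payment period 1: opening $1,994.98; payment $487.27; balance $1,507.71
Payment period 2: opening $1,507.71; payment $487.27; balance $1,020.44
Payment period 3: opening $1,020.44; payment $487.27; balance $533.17
Payment period 4: opening $533.17; payment $487.27; balance $45.90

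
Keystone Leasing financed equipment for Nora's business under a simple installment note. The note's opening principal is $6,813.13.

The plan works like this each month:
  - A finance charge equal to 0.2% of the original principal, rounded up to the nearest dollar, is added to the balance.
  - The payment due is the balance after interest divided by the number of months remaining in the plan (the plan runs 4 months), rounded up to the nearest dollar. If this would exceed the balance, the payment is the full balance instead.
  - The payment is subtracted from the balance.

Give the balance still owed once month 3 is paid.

# | Opening | Interest | Payment | End bal
1 | $6,813.13 | $14.00 | $1,707.00 | $5,120.13
2 | $5,120.13 | $14.00 | $1,712.00 | $3,422.13
3 | $3,422.13 | $14.00 | $1,719.00 | $1,717.13

$1,717.13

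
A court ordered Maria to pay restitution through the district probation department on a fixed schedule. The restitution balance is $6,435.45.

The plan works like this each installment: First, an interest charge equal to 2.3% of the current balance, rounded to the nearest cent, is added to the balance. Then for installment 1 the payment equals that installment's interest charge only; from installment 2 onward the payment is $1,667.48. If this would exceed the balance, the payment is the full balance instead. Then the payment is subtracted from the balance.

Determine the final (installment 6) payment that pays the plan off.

$148.01

Installment 1: $6,435.45 +$148.02 interest = $6,583.47; pay $148.02 → $6,435.45
Installment 2: $6,435.45 +$148.02 interest = $6,583.47; pay $1,667.48 → $4,915.99
Installment 3: $4,915.99 +$113.07 interest = $5,029.06; pay $1,667.48 → $3,361.58
Installment 4: $3,361.58 +$77.32 interest = $3,438.90; pay $1,667.48 → $1,771.42
Installment 5: $1,771.42 +$40.74 interest = $1,812.16; pay $1,667.48 → $144.68
Installment 6: $144.68 +$3.33 interest = $148.01; pay $148.01 → $0.00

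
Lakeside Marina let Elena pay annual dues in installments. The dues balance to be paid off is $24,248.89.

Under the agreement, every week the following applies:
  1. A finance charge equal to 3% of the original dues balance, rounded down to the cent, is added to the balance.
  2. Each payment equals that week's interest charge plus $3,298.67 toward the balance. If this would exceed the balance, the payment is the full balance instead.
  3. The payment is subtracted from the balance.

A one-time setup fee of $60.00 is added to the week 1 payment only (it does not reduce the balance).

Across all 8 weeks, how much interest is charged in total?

$5,819.68

# | Opening | Interest | Payment | Fee | End bal
1 | $24,248.89 | $727.46 | $4,026.13 | $60.00 | $20,950.22
2 | $20,950.22 | $727.46 | $4,026.13 | — | $17,651.55
3 | $17,651.55 | $727.46 | $4,026.13 | — | $14,352.88
4 | $14,352.88 | $727.46 | $4,026.13 | — | $11,054.21
5 | $11,054.21 | $727.46 | $4,026.13 | — | $7,755.54
6 | $7,755.54 | $727.46 | $4,026.13 | — | $4,456.87
7 | $4,456.87 | $727.46 | $4,026.13 | — | $1,158.20
8 | $1,158.20 | $727.46 | $1,885.66 | — | $0.00
Total interest: $727.46 + $727.46 + $727.46 + $727.46 + $727.46 + $727.46 + $727.46 + $727.46 = $5,819.68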